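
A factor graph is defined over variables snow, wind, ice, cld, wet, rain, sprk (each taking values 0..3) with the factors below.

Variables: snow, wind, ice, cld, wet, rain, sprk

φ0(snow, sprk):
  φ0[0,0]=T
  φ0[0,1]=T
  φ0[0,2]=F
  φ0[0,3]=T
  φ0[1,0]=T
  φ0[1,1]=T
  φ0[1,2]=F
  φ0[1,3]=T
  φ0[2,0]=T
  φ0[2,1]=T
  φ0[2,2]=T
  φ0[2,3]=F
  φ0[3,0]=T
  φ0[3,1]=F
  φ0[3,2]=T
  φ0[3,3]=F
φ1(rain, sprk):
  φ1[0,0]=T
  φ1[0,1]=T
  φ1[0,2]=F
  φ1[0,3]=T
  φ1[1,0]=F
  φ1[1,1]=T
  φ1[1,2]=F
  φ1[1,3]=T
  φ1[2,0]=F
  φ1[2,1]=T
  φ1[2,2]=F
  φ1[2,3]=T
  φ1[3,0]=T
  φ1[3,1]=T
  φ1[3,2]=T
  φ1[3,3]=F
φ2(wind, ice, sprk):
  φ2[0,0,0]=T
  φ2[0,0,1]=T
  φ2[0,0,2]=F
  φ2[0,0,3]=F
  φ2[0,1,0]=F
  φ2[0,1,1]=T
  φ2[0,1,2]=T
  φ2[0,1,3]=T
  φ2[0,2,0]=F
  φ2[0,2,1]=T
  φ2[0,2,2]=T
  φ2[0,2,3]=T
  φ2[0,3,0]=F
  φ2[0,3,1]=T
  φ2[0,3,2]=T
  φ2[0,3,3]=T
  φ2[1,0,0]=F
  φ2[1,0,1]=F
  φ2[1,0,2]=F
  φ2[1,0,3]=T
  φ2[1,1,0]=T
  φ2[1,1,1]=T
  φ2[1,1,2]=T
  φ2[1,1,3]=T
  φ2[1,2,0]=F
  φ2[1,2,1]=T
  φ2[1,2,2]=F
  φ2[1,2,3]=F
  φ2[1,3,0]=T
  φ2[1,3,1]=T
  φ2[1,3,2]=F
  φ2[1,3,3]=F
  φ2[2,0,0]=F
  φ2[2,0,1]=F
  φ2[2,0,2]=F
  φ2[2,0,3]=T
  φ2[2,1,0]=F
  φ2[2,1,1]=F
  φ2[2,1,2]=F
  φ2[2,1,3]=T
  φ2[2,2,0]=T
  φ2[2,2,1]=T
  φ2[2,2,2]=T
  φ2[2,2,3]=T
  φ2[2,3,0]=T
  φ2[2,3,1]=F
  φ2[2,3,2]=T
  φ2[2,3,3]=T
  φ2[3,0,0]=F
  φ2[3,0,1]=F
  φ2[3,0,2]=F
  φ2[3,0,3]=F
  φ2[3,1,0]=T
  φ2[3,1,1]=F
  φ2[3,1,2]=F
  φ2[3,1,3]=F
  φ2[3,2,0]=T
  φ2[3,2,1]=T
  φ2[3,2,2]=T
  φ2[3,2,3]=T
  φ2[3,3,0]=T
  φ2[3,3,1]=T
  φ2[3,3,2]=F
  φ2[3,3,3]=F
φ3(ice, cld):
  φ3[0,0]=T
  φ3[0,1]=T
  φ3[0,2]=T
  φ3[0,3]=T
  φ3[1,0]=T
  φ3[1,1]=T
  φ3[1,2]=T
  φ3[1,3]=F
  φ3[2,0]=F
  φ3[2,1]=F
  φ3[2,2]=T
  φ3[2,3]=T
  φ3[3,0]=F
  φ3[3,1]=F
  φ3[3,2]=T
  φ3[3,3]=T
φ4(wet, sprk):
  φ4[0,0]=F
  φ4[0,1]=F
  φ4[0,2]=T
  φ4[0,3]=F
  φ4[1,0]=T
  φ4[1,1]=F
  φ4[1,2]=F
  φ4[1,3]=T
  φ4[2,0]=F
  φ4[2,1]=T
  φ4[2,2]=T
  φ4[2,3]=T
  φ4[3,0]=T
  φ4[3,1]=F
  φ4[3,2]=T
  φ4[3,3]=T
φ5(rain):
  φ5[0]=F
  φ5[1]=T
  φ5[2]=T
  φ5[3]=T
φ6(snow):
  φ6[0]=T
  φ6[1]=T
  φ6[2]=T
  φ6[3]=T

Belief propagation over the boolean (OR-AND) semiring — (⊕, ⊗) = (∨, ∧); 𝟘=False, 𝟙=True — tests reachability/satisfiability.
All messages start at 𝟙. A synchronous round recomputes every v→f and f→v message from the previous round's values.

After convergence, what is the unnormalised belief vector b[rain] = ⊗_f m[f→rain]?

b[rain] = [F, T, T, T]

init: all messages = 𝟙 over 4 values
r1 m[φ0→snow] = [T, T, T, T]
r1 m[φ0→sprk] = [T, T, T, T]
r1 m[φ1→rain] = [T, T, T, T]
r1 m[φ1→sprk] = [T, T, T, T]
r1 m[φ2→wind] = [T, T, T, T]
r1 m[φ2→ice] = [T, T, T, T]
r1 m[φ2→sprk] = [T, T, T, T]
r1 m[φ3→ice] = [T, T, T, T]
r1 m[φ3→cld] = [T, T, T, T]
r1 m[φ4→wet] = [T, T, T, T]
r1 m[φ4→sprk] = [T, T, T, T]
r1 m[φ5→rain] = [F, T, T, T]
r1 m[φ6→snow] = [T, T, T, T]
r1 m[snow→φ0] = [T, T, T, T]
r1 m[snow→φ6] = [T, T, T, T]
r1 m[wind→φ2] = [T, T, T, T]
r1 m[ice→φ2] = [T, T, T, T]
r1 m[ice→φ3] = [T, T, T, T]
r1 m[cld→φ3] = [T, T, T, T]
r1 m[wet→φ4] = [T, T, T, T]
r1 m[rain→φ1] = [T, T, T, T]
r1 m[rain→φ5] = [T, T, T, T]
r1 m[sprk→φ0] = [T, T, T, T]
r1 m[sprk→φ1] = [T, T, T, T]
r1 m[sprk→φ2] = [T, T, T, T]
r1 m[sprk→φ4] = [T, T, T, T]
r2 m[φ0→snow] = [T, T, T, T]
r2 m[φ0→sprk] = [T, T, T, T]
r2 m[φ1→rain] = [T, T, T, T]
r2 m[φ1→sprk] = [T, T, T, T]
r2 m[φ2→wind] = [T, T, T, T]
r2 m[φ2→ice] = [T, T, T, T]
r2 m[φ2→sprk] = [T, T, T, T]
r2 m[φ3→ice] = [T, T, T, T]
r2 m[φ3→cld] = [T, T, T, T]
r2 m[φ4→wet] = [T, T, T, T]
r2 m[φ4→sprk] = [T, T, T, T]
r2 m[φ5→rain] = [F, T, T, T]
r2 m[φ6→snow] = [T, T, T, T]
r2 m[snow→φ0] = [T, T, T, T]
r2 m[snow→φ6] = [T, T, T, T]
r2 m[wind→φ2] = [T, T, T, T]
r2 m[ice→φ2] = [T, T, T, T]
r2 m[ice→φ3] = [T, T, T, T]
r2 m[cld→φ3] = [T, T, T, T]
r2 m[wet→φ4] = [T, T, T, T]
r2 m[rain→φ1] = [F, T, T, T]
r2 m[rain→φ5] = [T, T, T, T]
r2 m[sprk→φ0] = [T, T, T, T]
r2 m[sprk→φ1] = [T, T, T, T]
r2 m[sprk→φ2] = [T, T, T, T]
r2 m[sprk→φ4] = [T, T, T, T]
r3 m[φ0→snow] = [T, T, T, T]
r3 m[φ0→sprk] = [T, T, T, T]
r3 m[φ1→rain] = [T, T, T, T]
r3 m[φ1→sprk] = [T, T, T, T]
r3 m[φ2→wind] = [T, T, T, T]
r3 m[φ2→ice] = [T, T, T, T]
r3 m[φ2→sprk] = [T, T, T, T]
r3 m[φ3→ice] = [T, T, T, T]
r3 m[φ3→cld] = [T, T, T, T]
r3 m[φ4→wet] = [T, T, T, T]
r3 m[φ4→sprk] = [T, T, T, T]
r3 m[φ5→rain] = [F, T, T, T]
r3 m[φ6→snow] = [T, T, T, T]
r3 m[snow→φ0] = [T, T, T, T]
r3 m[snow→φ6] = [T, T, T, T]
r3 m[wind→φ2] = [T, T, T, T]
r3 m[ice→φ2] = [T, T, T, T]
r3 m[ice→φ3] = [T, T, T, T]
r3 m[cld→φ3] = [T, T, T, T]
r3 m[wet→φ4] = [T, T, T, T]
r3 m[rain→φ1] = [F, T, T, T]
r3 m[rain→φ5] = [T, T, T, T]
r3 m[sprk→φ0] = [T, T, T, T]
r3 m[sprk→φ1] = [T, T, T, T]
r3 m[sprk→φ2] = [T, T, T, T]
r3 m[sprk→φ4] = [T, T, T, T]
fixed point reached at round 3
b[rain] = ⊗ incoming = [F, T, T, T]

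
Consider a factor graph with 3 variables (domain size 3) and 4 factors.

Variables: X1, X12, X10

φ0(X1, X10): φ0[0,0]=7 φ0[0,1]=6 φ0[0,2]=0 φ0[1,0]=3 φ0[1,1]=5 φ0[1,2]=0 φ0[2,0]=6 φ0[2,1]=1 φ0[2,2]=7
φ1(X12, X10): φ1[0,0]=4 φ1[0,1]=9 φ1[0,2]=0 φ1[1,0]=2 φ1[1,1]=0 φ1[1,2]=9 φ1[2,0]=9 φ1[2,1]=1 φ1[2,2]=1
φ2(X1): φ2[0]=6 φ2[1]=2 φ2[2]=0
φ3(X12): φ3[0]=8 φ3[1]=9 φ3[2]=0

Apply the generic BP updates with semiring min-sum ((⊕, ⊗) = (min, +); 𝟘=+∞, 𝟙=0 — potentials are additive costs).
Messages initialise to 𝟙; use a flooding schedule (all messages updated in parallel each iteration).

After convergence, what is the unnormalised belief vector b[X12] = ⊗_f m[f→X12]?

init: all messages = 𝟙 over 3 values
r1 m[φ0→X1] = [0, 0, 1]
r1 m[φ0→X10] = [3, 1, 0]
r1 m[φ1→X12] = [0, 0, 1]
r1 m[φ1→X10] = [2, 0, 0]
r1 m[φ2→X1] = [6, 2, 0]
r1 m[φ3→X12] = [8, 9, 0]
r1 m[X1→φ0] = [0, 0, 0]
r1 m[X1→φ2] = [0, 0, 0]
r1 m[X12→φ1] = [0, 0, 0]
r1 m[X12→φ3] = [0, 0, 0]
r1 m[X10→φ0] = [0, 0, 0]
r1 m[X10→φ1] = [0, 0, 0]
r2 m[φ0→X1] = [0, 0, 1]
r2 m[φ0→X10] = [3, 1, 0]
r2 m[φ1→X12] = [0, 0, 1]
r2 m[φ1→X10] = [2, 0, 0]
r2 m[φ2→X1] = [6, 2, 0]
r2 m[φ3→X12] = [8, 9, 0]
r2 m[X1→φ0] = [6, 2, 0]
r2 m[X1→φ2] = [0, 0, 1]
r2 m[X12→φ1] = [8, 9, 0]
r2 m[X12→φ3] = [0, 0, 1]
r2 m[X10→φ0] = [2, 0, 0]
r2 m[X10→φ1] = [3, 1, 0]
r3 m[φ0→X1] = [0, 0, 1]
r3 m[φ0→X10] = [5, 1, 2]
r3 m[φ1→X12] = [0, 1, 1]
r3 m[φ1→X10] = [9, 1, 1]
r3 m[φ2→X1] = [6, 2, 0]
r3 m[φ3→X12] = [8, 9, 0]
r3 m[X1→φ0] = [6, 2, 0]
r3 m[X1→φ2] = [0, 0, 1]
r3 m[X12→φ1] = [8, 9, 0]
r3 m[X12→φ3] = [0, 0, 1]
r3 m[X10→φ0] = [2, 0, 0]
r3 m[X10→φ1] = [3, 1, 0]
r4 m[φ0→X1] = [0, 0, 1]
r4 m[φ0→X10] = [5, 1, 2]
r4 m[φ1→X12] = [0, 1, 1]
r4 m[φ1→X10] = [9, 1, 1]
r4 m[φ2→X1] = [6, 2, 0]
r4 m[φ3→X12] = [8, 9, 0]
r4 m[X1→φ0] = [6, 2, 0]
r4 m[X1→φ2] = [0, 0, 1]
r4 m[X12→φ1] = [8, 9, 0]
r4 m[X12→φ3] = [0, 1, 1]
r4 m[X10→φ0] = [9, 1, 1]
r4 m[X10→φ1] = [5, 1, 2]
r5 m[φ0→X1] = [1, 1, 2]
r5 m[φ0→X10] = [5, 1, 2]
r5 m[φ1→X12] = [2, 1, 2]
r5 m[φ1→X10] = [9, 1, 1]
r5 m[φ2→X1] = [6, 2, 0]
r5 m[φ3→X12] = [8, 9, 0]
r5 m[X1→φ0] = [6, 2, 0]
r5 m[X1→φ2] = [0, 0, 1]
r5 m[X12→φ1] = [8, 9, 0]
r5 m[X12→φ3] = [0, 1, 1]
r5 m[X10→φ0] = [9, 1, 1]
r5 m[X10→φ1] = [5, 1, 2]
r6 m[φ0→X1] = [1, 1, 2]
r6 m[φ0→X10] = [5, 1, 2]
r6 m[φ1→X12] = [2, 1, 2]
r6 m[φ1→X10] = [9, 1, 1]
r6 m[φ2→X1] = [6, 2, 0]
r6 m[φ3→X12] = [8, 9, 0]
r6 m[X1→φ0] = [6, 2, 0]
r6 m[X1→φ2] = [1, 1, 2]
r6 m[X12→φ1] = [8, 9, 0]
r6 m[X12→φ3] = [2, 1, 2]
r6 m[X10→φ0] = [9, 1, 1]
r6 m[X10→φ1] = [5, 1, 2]
r7 m[φ0→X1] = [1, 1, 2]
r7 m[φ0→X10] = [5, 1, 2]
r7 m[φ1→X12] = [2, 1, 2]
r7 m[φ1→X10] = [9, 1, 1]
r7 m[φ2→X1] = [6, 2, 0]
r7 m[φ3→X12] = [8, 9, 0]
r7 m[X1→φ0] = [6, 2, 0]
r7 m[X1→φ2] = [1, 1, 2]
r7 m[X12→φ1] = [8, 9, 0]
r7 m[X12→φ3] = [2, 1, 2]
r7 m[X10→φ0] = [9, 1, 1]
r7 m[X10→φ1] = [5, 1, 2]
fixed point reached at round 7
b[X12] = ⊗ incoming = [10, 10, 2]

b[X12] = [10, 10, 2]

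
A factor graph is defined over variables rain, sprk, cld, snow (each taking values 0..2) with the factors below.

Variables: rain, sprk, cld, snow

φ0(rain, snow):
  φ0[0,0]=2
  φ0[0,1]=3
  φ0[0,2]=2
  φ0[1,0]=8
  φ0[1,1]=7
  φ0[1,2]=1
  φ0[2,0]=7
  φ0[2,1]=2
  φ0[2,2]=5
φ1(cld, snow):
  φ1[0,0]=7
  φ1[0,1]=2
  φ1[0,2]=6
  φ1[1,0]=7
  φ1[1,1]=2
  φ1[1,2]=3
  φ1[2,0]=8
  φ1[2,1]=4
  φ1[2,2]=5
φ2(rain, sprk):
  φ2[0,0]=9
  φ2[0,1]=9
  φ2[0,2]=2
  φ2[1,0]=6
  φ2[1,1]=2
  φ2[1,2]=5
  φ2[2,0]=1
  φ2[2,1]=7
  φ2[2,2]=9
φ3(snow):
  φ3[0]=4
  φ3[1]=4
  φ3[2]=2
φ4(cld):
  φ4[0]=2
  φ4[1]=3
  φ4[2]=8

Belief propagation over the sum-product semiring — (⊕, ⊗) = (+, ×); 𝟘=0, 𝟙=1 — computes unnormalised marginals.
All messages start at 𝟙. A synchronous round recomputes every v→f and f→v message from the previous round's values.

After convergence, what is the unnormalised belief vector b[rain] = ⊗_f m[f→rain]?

init: all messages = 𝟙 over 3 values
r1 m[φ0→rain] = [7, 16, 14]
r1 m[φ0→snow] = [17, 12, 8]
r1 m[φ1→cld] = [15, 12, 17]
r1 m[φ1→snow] = [22, 8, 14]
r1 m[φ2→rain] = [20, 13, 17]
r1 m[φ2→sprk] = [16, 18, 16]
r1 m[φ3→snow] = [4, 4, 2]
r1 m[φ4→cld] = [2, 3, 8]
r1 m[rain→φ0] = [1, 1, 1]
r1 m[rain→φ2] = [1, 1, 1]
r1 m[sprk→φ2] = [1, 1, 1]
r1 m[cld→φ1] = [1, 1, 1]
r1 m[cld→φ4] = [1, 1, 1]
r1 m[snow→φ0] = [1, 1, 1]
r1 m[snow→φ1] = [1, 1, 1]
r1 m[snow→φ3] = [1, 1, 1]
r2 m[φ0→rain] = [7, 16, 14]
r2 m[φ0→snow] = [17, 12, 8]
r2 m[φ1→cld] = [15, 12, 17]
r2 m[φ1→snow] = [22, 8, 14]
r2 m[φ2→rain] = [20, 13, 17]
r2 m[φ2→sprk] = [16, 18, 16]
r2 m[φ3→snow] = [4, 4, 2]
r2 m[φ4→cld] = [2, 3, 8]
r2 m[rain→φ0] = [20, 13, 17]
r2 m[rain→φ2] = [7, 16, 14]
r2 m[sprk→φ2] = [1, 1, 1]
r2 m[cld→φ1] = [2, 3, 8]
r2 m[cld→φ4] = [15, 12, 17]
r2 m[snow→φ0] = [88, 32, 28]
r2 m[snow→φ1] = [68, 48, 16]
r2 m[snow→φ3] = [374, 96, 112]
r3 m[φ0→rain] = [328, 956, 820]
r3 m[φ0→snow] = [263, 185, 138]
r3 m[φ1→cld] = [668, 620, 816]
r3 m[φ1→snow] = [99, 42, 61]
r3 m[φ2→rain] = [20, 13, 17]
r3 m[φ2→sprk] = [173, 193, 220]
r3 m[φ3→snow] = [4, 4, 2]
r3 m[φ4→cld] = [2, 3, 8]
r3 m[rain→φ0] = [20, 13, 17]
r3 m[rain→φ2] = [7, 16, 14]
r3 m[sprk→φ2] = [1, 1, 1]
r3 m[cld→φ1] = [2, 3, 8]
r3 m[cld→φ4] = [15, 12, 17]
r3 m[snow→φ0] = [88, 32, 28]
r3 m[snow→φ1] = [68, 48, 16]
r3 m[snow→φ3] = [374, 96, 112]
r4 m[φ0→rain] = [328, 956, 820]
r4 m[φ0→snow] = [263, 185, 138]
r4 m[φ1→cld] = [668, 620, 816]
r4 m[φ1→snow] = [99, 42, 61]
r4 m[φ2→rain] = [20, 13, 17]
r4 m[φ2→sprk] = [173, 193, 220]
r4 m[φ3→snow] = [4, 4, 2]
r4 m[φ4→cld] = [2, 3, 8]
r4 m[rain→φ0] = [20, 13, 17]
r4 m[rain→φ2] = [328, 956, 820]
r4 m[sprk→φ2] = [1, 1, 1]
r4 m[cld→φ1] = [2, 3, 8]
r4 m[cld→φ4] = [668, 620, 816]
r4 m[snow→φ0] = [396, 168, 122]
r4 m[snow→φ1] = [1052, 740, 276]
r4 m[snow→φ3] = [26037, 7770, 8418]
r5 m[φ0→rain] = [1540, 4466, 3718]
r5 m[φ0→snow] = [263, 185, 138]
r5 m[φ1→cld] = [10500, 9672, 12756]
r5 m[φ1→snow] = [99, 42, 61]
r5 m[φ2→rain] = [20, 13, 17]
r5 m[φ2→sprk] = [9508, 10604, 12816]
r5 m[φ3→snow] = [4, 4, 2]
r5 m[φ4→cld] = [2, 3, 8]
r5 m[rain→φ0] = [20, 13, 17]
r5 m[rain→φ2] = [328, 956, 820]
r5 m[sprk→φ2] = [1, 1, 1]
r5 m[cld→φ1] = [2, 3, 8]
r5 m[cld→φ4] = [668, 620, 816]
r5 m[snow→φ0] = [396, 168, 122]
r5 m[snow→φ1] = [1052, 740, 276]
r5 m[snow→φ3] = [26037, 7770, 8418]
r6 m[φ0→rain] = [1540, 4466, 3718]
r6 m[φ0→snow] = [263, 185, 138]
r6 m[φ1→cld] = [10500, 9672, 12756]
r6 m[φ1→snow] = [99, 42, 61]
r6 m[φ2→rain] = [20, 13, 17]
r6 m[φ2→sprk] = [9508, 10604, 12816]
r6 m[φ3→snow] = [4, 4, 2]
r6 m[φ4→cld] = [2, 3, 8]
r6 m[rain→φ0] = [20, 13, 17]
r6 m[rain→φ2] = [1540, 4466, 3718]
r6 m[sprk→φ2] = [1, 1, 1]
r6 m[cld→φ1] = [2, 3, 8]
r6 m[cld→φ4] = [10500, 9672, 12756]
r6 m[snow→φ0] = [396, 168, 122]
r6 m[snow→φ1] = [1052, 740, 276]
r6 m[snow→φ3] = [26037, 7770, 8418]
r7 m[φ0→rain] = [1540, 4466, 3718]
r7 m[φ0→snow] = [263, 185, 138]
r7 m[φ1→cld] = [10500, 9672, 12756]
r7 m[φ1→snow] = [99, 42, 61]
r7 m[φ2→rain] = [20, 13, 17]
r7 m[φ2→sprk] = [44374, 48818, 58872]
r7 m[φ3→snow] = [4, 4, 2]
r7 m[φ4→cld] = [2, 3, 8]
r7 m[rain→φ0] = [20, 13, 17]
r7 m[rain→φ2] = [1540, 4466, 3718]
r7 m[sprk→φ2] = [1, 1, 1]
r7 m[cld→φ1] = [2, 3, 8]
r7 m[cld→φ4] = [10500, 9672, 12756]
r7 m[snow→φ0] = [396, 168, 122]
r7 m[snow→φ1] = [1052, 740, 276]
r7 m[snow→φ3] = [26037, 7770, 8418]
r8 m[φ0→rain] = [1540, 4466, 3718]
r8 m[φ0→snow] = [263, 185, 138]
r8 m[φ1→cld] = [10500, 9672, 12756]
r8 m[φ1→snow] = [99, 42, 61]
r8 m[φ2→rain] = [20, 13, 17]
r8 m[φ2→sprk] = [44374, 48818, 58872]
r8 m[φ3→snow] = [4, 4, 2]
r8 m[φ4→cld] = [2, 3, 8]
r8 m[rain→φ0] = [20, 13, 17]
r8 m[rain→φ2] = [1540, 4466, 3718]
r8 m[sprk→φ2] = [1, 1, 1]
r8 m[cld→φ1] = [2, 3, 8]
r8 m[cld→φ4] = [10500, 9672, 12756]
r8 m[snow→φ0] = [396, 168, 122]
r8 m[snow→φ1] = [1052, 740, 276]
r8 m[snow→φ3] = [26037, 7770, 8418]
fixed point reached at round 8
b[rain] = ⊗ incoming = [30800, 58058, 63206]

b[rain] = [30800, 58058, 63206]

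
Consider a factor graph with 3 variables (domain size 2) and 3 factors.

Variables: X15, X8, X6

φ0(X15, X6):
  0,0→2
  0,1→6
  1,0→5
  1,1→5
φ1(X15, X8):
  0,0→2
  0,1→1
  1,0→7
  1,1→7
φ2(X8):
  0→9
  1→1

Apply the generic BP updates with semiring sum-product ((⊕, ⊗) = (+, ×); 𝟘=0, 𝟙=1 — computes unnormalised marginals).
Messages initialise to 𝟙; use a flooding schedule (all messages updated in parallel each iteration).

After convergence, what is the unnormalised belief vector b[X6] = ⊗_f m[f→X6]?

b[X6] = [388, 464]

init: all messages = 𝟙 over 2 values
r1 m[φ0→X15] = [8, 10]
r1 m[φ0→X6] = [7, 11]
r1 m[φ1→X15] = [3, 14]
r1 m[φ1→X8] = [9, 8]
r1 m[φ2→X8] = [9, 1]
r1 m[X15→φ0] = [1, 1]
r1 m[X15→φ1] = [1, 1]
r1 m[X8→φ1] = [1, 1]
r1 m[X8→φ2] = [1, 1]
r1 m[X6→φ0] = [1, 1]
r2 m[φ0→X15] = [8, 10]
r2 m[φ0→X6] = [7, 11]
r2 m[φ1→X15] = [3, 14]
r2 m[φ1→X8] = [9, 8]
r2 m[φ2→X8] = [9, 1]
r2 m[X15→φ0] = [3, 14]
r2 m[X15→φ1] = [8, 10]
r2 m[X8→φ1] = [9, 1]
r2 m[X8→φ2] = [9, 8]
r2 m[X6→φ0] = [1, 1]
r3 m[φ0→X15] = [8, 10]
r3 m[φ0→X6] = [76, 88]
r3 m[φ1→X15] = [19, 70]
r3 m[φ1→X8] = [86, 78]
r3 m[φ2→X8] = [9, 1]
r3 m[X15→φ0] = [3, 14]
r3 m[X15→φ1] = [8, 10]
r3 m[X8→φ1] = [9, 1]
r3 m[X8→φ2] = [9, 8]
r3 m[X6→φ0] = [1, 1]
r4 m[φ0→X15] = [8, 10]
r4 m[φ0→X6] = [76, 88]
r4 m[φ1→X15] = [19, 70]
r4 m[φ1→X8] = [86, 78]
r4 m[φ2→X8] = [9, 1]
r4 m[X15→φ0] = [19, 70]
r4 m[X15→φ1] = [8, 10]
r4 m[X8→φ1] = [9, 1]
r4 m[X8→φ2] = [86, 78]
r4 m[X6→φ0] = [1, 1]
r5 m[φ0→X15] = [8, 10]
r5 m[φ0→X6] = [388, 464]
r5 m[φ1→X15] = [19, 70]
r5 m[φ1→X8] = [86, 78]
r5 m[φ2→X8] = [9, 1]
r5 m[X15→φ0] = [19, 70]
r5 m[X15→φ1] = [8, 10]
r5 m[X8→φ1] = [9, 1]
r5 m[X8→φ2] = [86, 78]
r5 m[X6→φ0] = [1, 1]
r6 m[φ0→X15] = [8, 10]
r6 m[φ0→X6] = [388, 464]
r6 m[φ1→X15] = [19, 70]
r6 m[φ1→X8] = [86, 78]
r6 m[φ2→X8] = [9, 1]
r6 m[X15→φ0] = [19, 70]
r6 m[X15→φ1] = [8, 10]
r6 m[X8→φ1] = [9, 1]
r6 m[X8→φ2] = [86, 78]
r6 m[X6→φ0] = [1, 1]
fixed point reached at round 6
b[X6] = ⊗ incoming = [388, 464]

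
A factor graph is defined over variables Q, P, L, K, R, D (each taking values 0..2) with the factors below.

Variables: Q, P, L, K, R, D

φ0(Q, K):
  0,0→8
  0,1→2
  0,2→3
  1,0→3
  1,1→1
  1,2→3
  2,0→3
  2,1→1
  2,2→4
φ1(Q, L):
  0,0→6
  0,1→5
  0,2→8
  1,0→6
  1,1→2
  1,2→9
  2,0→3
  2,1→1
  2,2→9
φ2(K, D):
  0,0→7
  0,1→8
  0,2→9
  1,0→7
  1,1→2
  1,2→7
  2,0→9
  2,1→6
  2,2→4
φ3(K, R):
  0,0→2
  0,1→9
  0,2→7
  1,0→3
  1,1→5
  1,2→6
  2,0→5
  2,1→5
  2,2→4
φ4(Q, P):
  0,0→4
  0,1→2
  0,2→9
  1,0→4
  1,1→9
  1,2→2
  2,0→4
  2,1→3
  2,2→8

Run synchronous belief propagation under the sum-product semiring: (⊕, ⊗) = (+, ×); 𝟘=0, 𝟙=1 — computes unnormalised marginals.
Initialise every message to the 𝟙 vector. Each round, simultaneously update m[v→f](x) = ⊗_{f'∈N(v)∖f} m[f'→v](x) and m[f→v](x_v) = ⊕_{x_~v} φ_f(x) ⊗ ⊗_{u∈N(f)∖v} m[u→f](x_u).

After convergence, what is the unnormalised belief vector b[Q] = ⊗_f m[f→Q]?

init: all messages = 𝟙 over 3 values
r1 m[φ0→Q] = [13, 7, 8]
r1 m[φ0→K] = [14, 4, 10]
r1 m[φ1→Q] = [19, 17, 13]
r1 m[φ1→L] = [15, 8, 26]
r1 m[φ2→K] = [24, 16, 19]
r1 m[φ2→D] = [23, 16, 20]
r1 m[φ3→K] = [18, 14, 14]
r1 m[φ3→R] = [10, 19, 17]
r1 m[φ4→Q] = [15, 15, 15]
r1 m[φ4→P] = [12, 14, 19]
r1 m[Q→φ0] = [1, 1, 1]
r1 m[Q→φ1] = [1, 1, 1]
r1 m[Q→φ4] = [1, 1, 1]
r1 m[P→φ4] = [1, 1, 1]
r1 m[L→φ1] = [1, 1, 1]
r1 m[K→φ0] = [1, 1, 1]
r1 m[K→φ2] = [1, 1, 1]
r1 m[K→φ3] = [1, 1, 1]
r1 m[R→φ3] = [1, 1, 1]
r1 m[D→φ2] = [1, 1, 1]
r2 m[φ0→Q] = [13, 7, 8]
r2 m[φ0→K] = [14, 4, 10]
r2 m[φ1→Q] = [19, 17, 13]
r2 m[φ1→L] = [15, 8, 26]
r2 m[φ2→K] = [24, 16, 19]
r2 m[φ2→D] = [23, 16, 20]
r2 m[φ3→K] = [18, 14, 14]
r2 m[φ3→R] = [10, 19, 17]
r2 m[φ4→Q] = [15, 15, 15]
r2 m[φ4→P] = [12, 14, 19]
r2 m[Q→φ0] = [285, 255, 195]
r2 m[Q→φ1] = [195, 105, 120]
r2 m[Q→φ4] = [247, 119, 104]
r2 m[P→φ4] = [1, 1, 1]
r2 m[L→φ1] = [1, 1, 1]
r2 m[K→φ0] = [432, 224, 266]
r2 m[K→φ2] = [252, 56, 140]
r2 m[K→φ3] = [336, 64, 190]
r2 m[R→φ3] = [1, 1, 1]
r2 m[D→φ2] = [1, 1, 1]
r3 m[φ0→Q] = [4702, 2318, 2584]
r3 m[φ0→K] = [3630, 1020, 2400]
r3 m[φ1→Q] = [19, 17, 13]
r3 m[φ1→L] = [2160, 1305, 3585]
r3 m[φ2→K] = [24, 16, 19]
r3 m[φ2→D] = [3416, 2968, 3220]
r3 m[φ3→K] = [18, 14, 14]
r3 m[φ3→R] = [1814, 4294, 3496]
r3 m[φ4→Q] = [15, 15, 15]
r3 m[φ4→P] = [1880, 1877, 3293]
r3 m[Q→φ0] = [285, 255, 195]
r3 m[Q→φ1] = [195, 105, 120]
r3 m[Q→φ4] = [247, 119, 104]
r3 m[P→φ4] = [1, 1, 1]
r3 m[L→φ1] = [1, 1, 1]
r3 m[K→φ0] = [432, 224, 266]
r3 m[K→φ2] = [252, 56, 140]
r3 m[K→φ3] = [336, 64, 190]
r3 m[R→φ3] = [1, 1, 1]
r3 m[D→φ2] = [1, 1, 1]
r4 m[φ0→Q] = [4702, 2318, 2584]
r4 m[φ0→K] = [3630, 1020, 2400]
r4 m[φ1→Q] = [19, 17, 13]
r4 m[φ1→L] = [2160, 1305, 3585]
r4 m[φ2→K] = [24, 16, 19]
r4 m[φ2→D] = [3416, 2968, 3220]
r4 m[φ3→K] = [18, 14, 14]
r4 m[φ3→R] = [1814, 4294, 3496]
r4 m[φ4→Q] = [15, 15, 15]
r4 m[φ4→P] = [1880, 1877, 3293]
r4 m[Q→φ0] = [285, 255, 195]
r4 m[Q→φ1] = [70530, 34770, 38760]
r4 m[Q→φ4] = [89338, 39406, 33592]
r4 m[P→φ4] = [1, 1, 1]
r4 m[L→φ1] = [1, 1, 1]
r4 m[K→φ0] = [432, 224, 266]
r4 m[K→φ2] = [65340, 14280, 33600]
r4 m[K→φ3] = [87120, 16320, 45600]
r4 m[R→φ3] = [1, 1, 1]
r4 m[D→φ2] = [1, 1, 1]
r5 m[φ0→Q] = [4702, 2318, 2584]
r5 m[φ0→K] = [3630, 1020, 2400]
r5 m[φ1→Q] = [19, 17, 13]
r5 m[φ1→L] = [748080, 460950, 1226010]
r5 m[φ2→K] = [24, 16, 19]
r5 m[φ2→D] = [859740, 752880, 822420]
r5 m[φ3→K] = [18, 14, 14]
r5 m[φ3→R] = [451200, 1093680, 890160]
r5 m[φ4→Q] = [15, 15, 15]
r5 m[φ4→P] = [649344, 634106, 1151590]
r5 m[Q→φ0] = [285, 255, 195]
r5 m[Q→φ1] = [70530, 34770, 38760]
r5 m[Q→φ4] = [89338, 39406, 33592]
r5 m[P→φ4] = [1, 1, 1]
r5 m[L→φ1] = [1, 1, 1]
r5 m[K→φ0] = [432, 224, 266]
r5 m[K→φ2] = [65340, 14280, 33600]
r5 m[K→φ3] = [87120, 16320, 45600]
r5 m[R→φ3] = [1, 1, 1]
r5 m[D→φ2] = [1, 1, 1]
r6 m[φ0→Q] = [4702, 2318, 2584]
r6 m[φ0→K] = [3630, 1020, 2400]
r6 m[φ1→Q] = [19, 17, 13]
r6 m[φ1→L] = [748080, 460950, 1226010]
r6 m[φ2→K] = [24, 16, 19]
r6 m[φ2→D] = [859740, 752880, 822420]
r6 m[φ3→K] = [18, 14, 14]
r6 m[φ3→R] = [451200, 1093680, 890160]
r6 m[φ4→Q] = [15, 15, 15]
r6 m[φ4→P] = [649344, 634106, 1151590]
r6 m[Q→φ0] = [285, 255, 195]
r6 m[Q→φ1] = [70530, 34770, 38760]
r6 m[Q→φ4] = [89338, 39406, 33592]
r6 m[P→φ4] = [1, 1, 1]
r6 m[L→φ1] = [1, 1, 1]
r6 m[K→φ0] = [432, 224, 266]
r6 m[K→φ2] = [65340, 14280, 33600]
r6 m[K→φ3] = [87120, 16320, 45600]
r6 m[R→φ3] = [1, 1, 1]
r6 m[D→φ2] = [1, 1, 1]
fixed point reached at round 6
b[Q] = ⊗ incoming = [1340070, 591090, 503880]

b[Q] = [1340070, 591090, 503880]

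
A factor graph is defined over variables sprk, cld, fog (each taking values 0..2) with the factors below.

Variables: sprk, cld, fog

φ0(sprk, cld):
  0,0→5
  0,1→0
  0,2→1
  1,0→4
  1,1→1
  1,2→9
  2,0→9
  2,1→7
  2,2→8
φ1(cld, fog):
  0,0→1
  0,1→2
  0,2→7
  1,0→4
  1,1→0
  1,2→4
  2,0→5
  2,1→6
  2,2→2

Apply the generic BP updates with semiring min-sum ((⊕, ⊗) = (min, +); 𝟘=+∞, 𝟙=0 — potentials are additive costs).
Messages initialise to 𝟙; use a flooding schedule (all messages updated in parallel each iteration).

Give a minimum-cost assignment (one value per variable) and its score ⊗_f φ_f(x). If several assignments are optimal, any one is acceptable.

init: all messages = 𝟙 over 3 values
r1 m[φ0→sprk] = [0, 1, 7]
r1 m[φ0→cld] = [4, 0, 1]
r1 m[φ1→cld] = [1, 0, 2]
r1 m[φ1→fog] = [1, 0, 2]
r1 m[sprk→φ0] = [0, 0, 0]
r1 m[cld→φ0] = [0, 0, 0]
r1 m[cld→φ1] = [0, 0, 0]
r1 m[fog→φ1] = [0, 0, 0]
r2 m[φ0→sprk] = [0, 1, 7]
r2 m[φ0→cld] = [4, 0, 1]
r2 m[φ1→cld] = [1, 0, 2]
r2 m[φ1→fog] = [1, 0, 2]
r2 m[sprk→φ0] = [0, 0, 0]
r2 m[cld→φ0] = [1, 0, 2]
r2 m[cld→φ1] = [4, 0, 1]
r2 m[fog→φ1] = [0, 0, 0]
r3 m[φ0→sprk] = [0, 1, 7]
r3 m[φ0→cld] = [4, 0, 1]
r3 m[φ1→cld] = [1, 0, 2]
r3 m[φ1→fog] = [4, 0, 3]
r3 m[sprk→φ0] = [0, 0, 0]
r3 m[cld→φ0] = [1, 0, 2]
r3 m[cld→φ1] = [4, 0, 1]
r3 m[fog→φ1] = [0, 0, 0]
r4 m[φ0→sprk] = [0, 1, 7]
r4 m[φ0→cld] = [4, 0, 1]
r4 m[φ1→cld] = [1, 0, 2]
r4 m[φ1→fog] = [4, 0, 3]
r4 m[sprk→φ0] = [0, 0, 0]
r4 m[cld→φ0] = [1, 0, 2]
r4 m[cld→φ1] = [4, 0, 1]
r4 m[fog→φ1] = [0, 0, 0]
fixed point reached at round 4
traceback from sprk: (sprk=0, cld=1, fog=1), score=0

assignment: (sprk=0, cld=1, fog=1); score = 0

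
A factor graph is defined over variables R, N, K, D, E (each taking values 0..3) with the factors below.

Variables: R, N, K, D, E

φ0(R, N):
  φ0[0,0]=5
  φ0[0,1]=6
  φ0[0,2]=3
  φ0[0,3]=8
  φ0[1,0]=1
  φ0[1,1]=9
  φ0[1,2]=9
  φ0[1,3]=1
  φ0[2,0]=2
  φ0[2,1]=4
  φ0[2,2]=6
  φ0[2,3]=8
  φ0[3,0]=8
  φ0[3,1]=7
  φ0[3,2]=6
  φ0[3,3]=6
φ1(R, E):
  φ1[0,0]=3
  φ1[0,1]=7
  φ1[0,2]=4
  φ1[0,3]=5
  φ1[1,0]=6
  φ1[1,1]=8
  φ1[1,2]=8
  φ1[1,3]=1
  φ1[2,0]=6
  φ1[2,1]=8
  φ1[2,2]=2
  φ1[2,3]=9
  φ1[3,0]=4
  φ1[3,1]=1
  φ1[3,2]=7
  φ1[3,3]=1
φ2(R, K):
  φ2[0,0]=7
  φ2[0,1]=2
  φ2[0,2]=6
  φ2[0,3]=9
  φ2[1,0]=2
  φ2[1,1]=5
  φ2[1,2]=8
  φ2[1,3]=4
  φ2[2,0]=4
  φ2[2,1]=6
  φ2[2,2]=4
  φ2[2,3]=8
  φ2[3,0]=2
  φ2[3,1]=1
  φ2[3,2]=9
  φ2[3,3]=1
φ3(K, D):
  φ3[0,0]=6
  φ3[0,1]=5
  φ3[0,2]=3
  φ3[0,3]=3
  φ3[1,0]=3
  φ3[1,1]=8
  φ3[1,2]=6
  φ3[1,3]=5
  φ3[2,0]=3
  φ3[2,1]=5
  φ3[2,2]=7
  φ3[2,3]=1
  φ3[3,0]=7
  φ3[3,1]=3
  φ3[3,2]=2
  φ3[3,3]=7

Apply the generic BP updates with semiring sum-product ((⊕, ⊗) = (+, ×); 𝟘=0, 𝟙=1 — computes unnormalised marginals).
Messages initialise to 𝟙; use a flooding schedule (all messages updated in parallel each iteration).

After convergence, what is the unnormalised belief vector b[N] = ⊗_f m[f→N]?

init: all messages = 𝟙 over 4 values
r1 m[φ0→R] = [22, 20, 20, 27]
r1 m[φ0→N] = [16, 26, 24, 23]
r1 m[φ1→R] = [19, 23, 25, 13]
r1 m[φ1→E] = [19, 24, 21, 16]
r1 m[φ2→R] = [24, 19, 22, 13]
r1 m[φ2→K] = [15, 14, 27, 22]
r1 m[φ3→K] = [17, 22, 16, 19]
r1 m[φ3→D] = [19, 21, 18, 16]
r1 m[R→φ0] = [1, 1, 1, 1]
r1 m[R→φ1] = [1, 1, 1, 1]
r1 m[R→φ2] = [1, 1, 1, 1]
r1 m[N→φ0] = [1, 1, 1, 1]
r1 m[K→φ2] = [1, 1, 1, 1]
r1 m[K→φ3] = [1, 1, 1, 1]
r1 m[D→φ3] = [1, 1, 1, 1]
r1 m[E→φ1] = [1, 1, 1, 1]
r2 m[φ0→R] = [22, 20, 20, 27]
r2 m[φ0→N] = [16, 26, 24, 23]
r2 m[φ1→R] = [19, 23, 25, 13]
r2 m[φ1→E] = [19, 24, 21, 16]
r2 m[φ2→R] = [24, 19, 22, 13]
r2 m[φ2→K] = [15, 14, 27, 22]
r2 m[φ3→K] = [17, 22, 16, 19]
r2 m[φ3→D] = [19, 21, 18, 16]
r2 m[R→φ0] = [456, 437, 550, 169]
r2 m[R→φ1] = [528, 380, 440, 351]
r2 m[R→φ2] = [418, 460, 500, 351]
r2 m[N→φ0] = [1, 1, 1, 1]
r2 m[K→φ2] = [17, 22, 16, 19]
r2 m[K→φ3] = [15, 14, 27, 22]
r2 m[D→φ3] = [1, 1, 1, 1]
r2 m[E→φ1] = [1, 1, 1, 1]
r3 m[φ0→R] = [22, 20, 20, 27]
r3 m[φ0→N] = [5169, 10052, 9615, 9499]
r3 m[φ1→R] = [19, 23, 25, 13]
r3 m[φ1→E] = [7908, 10607, 8489, 7331]
r3 m[φ2→R] = [430, 348, 416, 219]
r3 m[φ2→K] = [6548, 6487, 11347, 9953]
r3 m[φ3→K] = [17, 22, 16, 19]
r3 m[φ3→D] = [367, 388, 362, 296]
r3 m[R→φ0] = [456, 437, 550, 169]
r3 m[R→φ1] = [528, 380, 440, 351]
r3 m[R→φ2] = [418, 460, 500, 351]
r3 m[N→φ0] = [1, 1, 1, 1]
r3 m[K→φ2] = [17, 22, 16, 19]
r3 m[K→φ3] = [15, 14, 27, 22]
r3 m[D→φ3] = [1, 1, 1, 1]
r3 m[E→φ1] = [1, 1, 1, 1]
r4 m[φ0→R] = [22, 20, 20, 27]
r4 m[φ0→N] = [5169, 10052, 9615, 9499]
r4 m[φ1→R] = [19, 23, 25, 13]
r4 m[φ1→E] = [7908, 10607, 8489, 7331]
r4 m[φ2→R] = [430, 348, 416, 219]
r4 m[φ2→K] = [6548, 6487, 11347, 9953]
r4 m[φ3→K] = [17, 22, 16, 19]
r4 m[φ3→D] = [367, 388, 362, 296]
r4 m[R→φ0] = [8170, 8004, 10400, 2847]
r4 m[R→φ1] = [9460, 6960, 8320, 5913]
r4 m[R→φ2] = [418, 460, 500, 351]
r4 m[N→φ0] = [1, 1, 1, 1]
r4 m[K→φ2] = [17, 22, 16, 19]
r4 m[K→φ3] = [6548, 6487, 11347, 9953]
r4 m[D→φ3] = [1, 1, 1, 1]
r4 m[E→φ1] = [1, 1, 1, 1]
r5 m[φ0→R] = [22, 20, 20, 27]
r5 m[φ0→N] = [92430, 182585, 176028, 173646]
r5 m[φ1→R] = [19, 23, 25, 13]
r5 m[φ1→E] = [143712, 194373, 151551, 135053]
r5 m[φ2→R] = [430, 348, 416, 219]
r5 m[φ2→K] = [6548, 6487, 11347, 9953]
r5 m[φ3→K] = [17, 22, 16, 19]
r5 m[φ3→D] = [162461, 171230, 157901, 133097]
r5 m[R→φ0] = [8170, 8004, 10400, 2847]
r5 m[R→φ1] = [9460, 6960, 8320, 5913]
r5 m[R→φ2] = [418, 460, 500, 351]
r5 m[N→φ0] = [1, 1, 1, 1]
r5 m[K→φ2] = [17, 22, 16, 19]
r5 m[K→φ3] = [6548, 6487, 11347, 9953]
r5 m[D→φ3] = [1, 1, 1, 1]
r5 m[E→φ1] = [1, 1, 1, 1]
r6 m[φ0→R] = [22, 20, 20, 27]
r6 m[φ0→N] = [92430, 182585, 176028, 173646]
r6 m[φ1→R] = [19, 23, 25, 13]
r6 m[φ1→E] = [143712, 194373, 151551, 135053]
r6 m[φ2→R] = [430, 348, 416, 219]
r6 m[φ2→K] = [6548, 6487, 11347, 9953]
r6 m[φ3→K] = [17, 22, 16, 19]
r6 m[φ3→D] = [162461, 171230, 157901, 133097]
r6 m[R→φ0] = [8170, 8004, 10400, 2847]
r6 m[R→φ1] = [9460, 6960, 8320, 5913]
r6 m[R→φ2] = [418, 460, 500, 351]
r6 m[N→φ0] = [1, 1, 1, 1]
r6 m[K→φ2] = [17, 22, 16, 19]
r6 m[K→φ3] = [6548, 6487, 11347, 9953]
r6 m[D→φ3] = [1, 1, 1, 1]
r6 m[E→φ1] = [1, 1, 1, 1]
fixed point reached at round 6
b[N] = ⊗ incoming = [92430, 182585, 176028, 173646]

b[N] = [92430, 182585, 176028, 173646]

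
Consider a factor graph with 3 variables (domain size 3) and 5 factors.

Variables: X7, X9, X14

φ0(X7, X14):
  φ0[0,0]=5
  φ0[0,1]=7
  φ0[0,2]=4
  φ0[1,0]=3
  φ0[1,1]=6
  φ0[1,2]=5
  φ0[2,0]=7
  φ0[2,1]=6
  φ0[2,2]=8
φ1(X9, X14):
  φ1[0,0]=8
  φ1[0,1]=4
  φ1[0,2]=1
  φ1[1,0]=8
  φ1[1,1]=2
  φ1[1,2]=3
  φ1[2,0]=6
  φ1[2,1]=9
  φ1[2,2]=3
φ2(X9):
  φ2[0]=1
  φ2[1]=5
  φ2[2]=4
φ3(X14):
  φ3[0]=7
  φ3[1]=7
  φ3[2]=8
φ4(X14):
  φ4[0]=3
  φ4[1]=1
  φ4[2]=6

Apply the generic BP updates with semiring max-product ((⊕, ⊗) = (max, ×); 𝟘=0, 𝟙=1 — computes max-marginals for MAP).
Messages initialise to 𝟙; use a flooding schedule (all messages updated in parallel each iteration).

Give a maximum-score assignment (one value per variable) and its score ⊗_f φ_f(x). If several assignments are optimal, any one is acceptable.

init: all messages = 𝟙 over 3 values
r1 m[φ0→X7] = [7, 6, 8]
r1 m[φ0→X14] = [7, 7, 8]
r1 m[φ1→X9] = [8, 8, 9]
r1 m[φ1→X14] = [8, 9, 3]
r1 m[φ2→X9] = [1, 5, 4]
r1 m[φ3→X14] = [7, 7, 8]
r1 m[φ4→X14] = [3, 1, 6]
r1 m[X7→φ0] = [1, 1, 1]
r1 m[X9→φ1] = [1, 1, 1]
r1 m[X9→φ2] = [1, 1, 1]
r1 m[X14→φ0] = [1, 1, 1]
r1 m[X14→φ1] = [1, 1, 1]
r1 m[X14→φ3] = [1, 1, 1]
r1 m[X14→φ4] = [1, 1, 1]
r2 m[φ0→X7] = [7, 6, 8]
r2 m[φ0→X14] = [7, 7, 8]
r2 m[φ1→X9] = [8, 8, 9]
r2 m[φ1→X14] = [8, 9, 3]
r2 m[φ2→X9] = [1, 5, 4]
r2 m[φ3→X14] = [7, 7, 8]
r2 m[φ4→X14] = [3, 1, 6]
r2 m[X7→φ0] = [1, 1, 1]
r2 m[X9→φ1] = [1, 5, 4]
r2 m[X9→φ2] = [8, 8, 9]
r2 m[X14→φ0] = [168, 63, 144]
r2 m[X14→φ1] = [147, 49, 384]
r2 m[X14→φ3] = [168, 63, 144]
r2 m[X14→φ4] = [392, 441, 192]
r3 m[φ0→X7] = [840, 720, 1176]
r3 m[φ0→X14] = [7, 7, 8]
r3 m[φ1→X9] = [1176, 1176, 1152]
r3 m[φ1→X14] = [40, 36, 15]
r3 m[φ2→X9] = [1, 5, 4]
r3 m[φ3→X14] = [7, 7, 8]
r3 m[φ4→X14] = [3, 1, 6]
r3 m[X7→φ0] = [1, 1, 1]
r3 m[X9→φ1] = [1, 5, 4]
r3 m[X9→φ2] = [8, 8, 9]
r3 m[X14→φ0] = [168, 63, 144]
r3 m[X14→φ1] = [147, 49, 384]
r3 m[X14→φ3] = [168, 63, 144]
r3 m[X14→φ4] = [392, 441, 192]
r4 m[φ0→X7] = [840, 720, 1176]
r4 m[φ0→X14] = [7, 7, 8]
r4 m[φ1→X9] = [1176, 1176, 1152]
r4 m[φ1→X14] = [40, 36, 15]
r4 m[φ2→X9] = [1, 5, 4]
r4 m[φ3→X14] = [7, 7, 8]
r4 m[φ4→X14] = [3, 1, 6]
r4 m[X7→φ0] = [1, 1, 1]
r4 m[X9→φ1] = [1, 5, 4]
r4 m[X9→φ2] = [1176, 1176, 1152]
r4 m[X14→φ0] = [840, 252, 720]
r4 m[X14→φ1] = [147, 49, 384]
r4 m[X14→φ3] = [840, 252, 720]
r4 m[X14→φ4] = [1960, 1764, 960]
r5 m[φ0→X7] = [4200, 3600, 5880]
r5 m[φ0→X14] = [7, 7, 8]
r5 m[φ1→X9] = [1176, 1176, 1152]
r5 m[φ1→X14] = [40, 36, 15]
r5 m[φ2→X9] = [1, 5, 4]
r5 m[φ3→X14] = [7, 7, 8]
r5 m[φ4→X14] = [3, 1, 6]
r5 m[X7→φ0] = [1, 1, 1]
r5 m[X9→φ1] = [1, 5, 4]
r5 m[X9→φ2] = [1176, 1176, 1152]
r5 m[X14→φ0] = [840, 252, 720]
r5 m[X14→φ1] = [147, 49, 384]
r5 m[X14→φ3] = [840, 252, 720]
r5 m[X14→φ4] = [1960, 1764, 960]
r6 m[φ0→X7] = [4200, 3600, 5880]
r6 m[φ0→X14] = [7, 7, 8]
r6 m[φ1→X9] = [1176, 1176, 1152]
r6 m[φ1→X14] = [40, 36, 15]
r6 m[φ2→X9] = [1, 5, 4]
r6 m[φ3→X14] = [7, 7, 8]
r6 m[φ4→X14] = [3, 1, 6]
r6 m[X7→φ0] = [1, 1, 1]
r6 m[X9→φ1] = [1, 5, 4]
r6 m[X9→φ2] = [1176, 1176, 1152]
r6 m[X14→φ0] = [840, 252, 720]
r6 m[X14→φ1] = [147, 49, 384]
r6 m[X14→φ3] = [840, 252, 720]
r6 m[X14→φ4] = [1960, 1764, 960]
fixed point reached at round 6
traceback from X7: (X7=2, X9=1, X14=0), score=5880

assignment: (X7=2, X9=1, X14=0); score = 5880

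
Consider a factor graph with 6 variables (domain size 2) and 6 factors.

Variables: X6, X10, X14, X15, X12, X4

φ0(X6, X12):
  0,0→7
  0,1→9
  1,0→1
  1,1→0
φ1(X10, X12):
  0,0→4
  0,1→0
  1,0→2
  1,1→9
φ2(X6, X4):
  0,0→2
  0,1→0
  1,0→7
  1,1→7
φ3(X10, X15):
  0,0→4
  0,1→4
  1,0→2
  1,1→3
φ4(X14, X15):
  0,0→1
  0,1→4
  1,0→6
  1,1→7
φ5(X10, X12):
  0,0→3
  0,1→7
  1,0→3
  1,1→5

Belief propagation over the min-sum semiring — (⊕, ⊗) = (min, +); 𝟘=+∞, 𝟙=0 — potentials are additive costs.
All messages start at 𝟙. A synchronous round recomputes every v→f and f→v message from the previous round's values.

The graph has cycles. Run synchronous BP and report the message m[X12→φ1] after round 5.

message @ round 5 = [14, 16]

init: all messages = 𝟙 over 2 values
r1 m[φ0→X6] = [7, 0]
r1 m[φ0→X12] = [1, 0]
r1 m[φ1→X10] = [0, 2]
r1 m[φ1→X12] = [2, 0]
r1 m[φ2→X6] = [0, 7]
r1 m[φ2→X4] = [2, 0]
r1 m[φ3→X10] = [4, 2]
r1 m[φ3→X15] = [2, 3]
r1 m[φ4→X14] = [1, 6]
r1 m[φ4→X15] = [1, 4]
r1 m[φ5→X10] = [3, 3]
r1 m[φ5→X12] = [3, 5]
r1 m[X6→φ0] = [0, 0]
r1 m[X6→φ2] = [0, 0]
r1 m[X10→φ1] = [0, 0]
r1 m[X10→φ3] = [0, 0]
r1 m[X10→φ5] = [0, 0]
r1 m[X14→φ4] = [0, 0]
r1 m[X15→φ3] = [0, 0]
r1 m[X15→φ4] = [0, 0]
r1 m[X12→φ0] = [0, 0]
r1 m[X12→φ1] = [0, 0]
r1 m[X12→φ5] = [0, 0]
r1 m[X4→φ2] = [0, 0]
r2 m[φ0→X6] = [7, 0]
r2 m[φ0→X12] = [1, 0]
r2 m[φ1→X10] = [0, 2]
r2 m[φ1→X12] = [2, 0]
r2 m[φ2→X6] = [0, 7]
r2 m[φ2→X4] = [2, 0]
r2 m[φ3→X10] = [4, 2]
r2 m[φ3→X15] = [2, 3]
r2 m[φ4→X14] = [1, 6]
r2 m[φ4→X15] = [1, 4]
r2 m[φ5→X10] = [3, 3]
r2 m[φ5→X12] = [3, 5]
r2 m[X6→φ0] = [0, 7]
r2 m[X6→φ2] = [7, 0]
r2 m[X10→φ1] = [7, 5]
r2 m[X10→φ3] = [3, 5]
r2 m[X10→φ5] = [4, 4]
r2 m[X14→φ4] = [0, 0]
r2 m[X15→φ3] = [1, 4]
r2 m[X15→φ4] = [2, 3]
r2 m[X12→φ0] = [5, 5]
r2 m[X12→φ1] = [4, 5]
r2 m[X12→φ5] = [3, 0]
r2 m[X4→φ2] = [0, 0]
r3 m[φ0→X6] = [12, 5]
r3 m[φ0→X12] = [7, 7]
r3 m[φ1→X10] = [5, 6]
r3 m[φ1→X12] = [7, 7]
r3 m[φ2→X6] = [0, 7]
r3 m[φ2→X4] = [7, 7]
r3 m[φ3→X10] = [5, 3]
r3 m[φ3→X15] = [7, 7]
r3 m[φ4→X14] = [3, 8]
r3 m[φ4→X15] = [1, 4]
r3 m[φ5→X10] = [6, 5]
r3 m[φ5→X12] = [7, 9]
r3 m[X6→φ0] = [0, 7]
r3 m[X6→φ2] = [7, 0]
r3 m[X10→φ1] = [7, 5]
r3 m[X10→φ3] = [3, 5]
r3 m[X10→φ5] = [4, 4]
r3 m[X14→φ4] = [0, 0]
r3 m[X15→φ3] = [1, 4]
r3 m[X15→φ4] = [2, 3]
r3 m[X12→φ0] = [5, 5]
r3 m[X12→φ1] = [4, 5]
r3 m[X12→φ5] = [3, 0]
r3 m[X4→φ2] = [0, 0]
r4 m[φ0→X6] = [12, 5]
r4 m[φ0→X12] = [7, 7]
r4 m[φ1→X10] = [5, 6]
r4 m[φ1→X12] = [7, 7]
r4 m[φ2→X6] = [0, 7]
r4 m[φ2→X4] = [7, 7]
r4 m[φ3→X10] = [5, 3]
r4 m[φ3→X15] = [7, 7]
r4 m[φ4→X14] = [3, 8]
r4 m[φ4→X15] = [1, 4]
r4 m[φ5→X10] = [6, 5]
r4 m[φ5→X12] = [7, 9]
r4 m[X6→φ0] = [0, 7]
r4 m[X6→φ2] = [12, 5]
r4 m[X10→φ1] = [11, 8]
r4 m[X10→φ3] = [11, 11]
r4 m[X10→φ5] = [10, 9]
r4 m[X14→φ4] = [0, 0]
r4 m[X15→φ3] = [1, 4]
r4 m[X15→φ4] = [7, 7]
r4 m[X12→φ0] = [14, 16]
r4 m[X12→φ1] = [14, 16]
r4 m[X12→φ5] = [14, 14]
r4 m[X4→φ2] = [0, 0]
r5 m[φ0→X6] = [21, 15]
r5 m[φ0→X12] = [7, 7]
r5 m[φ1→X10] = [16, 16]
r5 m[φ1→X12] = [10, 11]
r5 m[φ2→X6] = [0, 7]
r5 m[φ2→X4] = [12, 12]
r5 m[φ3→X10] = [5, 3]
r5 m[φ3→X15] = [13, 14]
r5 m[φ4→X14] = [8, 13]
r5 m[φ4→X15] = [1, 4]
r5 m[φ5→X10] = [17, 17]
r5 m[φ5→X12] = [12, 14]
r5 m[X6→φ0] = [0, 7]
r5 m[X6→φ2] = [12, 5]
r5 m[X10→φ1] = [11, 8]
r5 m[X10→φ3] = [11, 11]
r5 m[X10→φ5] = [10, 9]
r5 m[X14→φ4] = [0, 0]
r5 m[X15→φ3] = [1, 4]
r5 m[X15→φ4] = [7, 7]
r5 m[X12→φ0] = [14, 16]
r5 m[X12→φ1] = [14, 16]
r5 m[X12→φ5] = [14, 14]
r5 m[X4→φ2] = [0, 0]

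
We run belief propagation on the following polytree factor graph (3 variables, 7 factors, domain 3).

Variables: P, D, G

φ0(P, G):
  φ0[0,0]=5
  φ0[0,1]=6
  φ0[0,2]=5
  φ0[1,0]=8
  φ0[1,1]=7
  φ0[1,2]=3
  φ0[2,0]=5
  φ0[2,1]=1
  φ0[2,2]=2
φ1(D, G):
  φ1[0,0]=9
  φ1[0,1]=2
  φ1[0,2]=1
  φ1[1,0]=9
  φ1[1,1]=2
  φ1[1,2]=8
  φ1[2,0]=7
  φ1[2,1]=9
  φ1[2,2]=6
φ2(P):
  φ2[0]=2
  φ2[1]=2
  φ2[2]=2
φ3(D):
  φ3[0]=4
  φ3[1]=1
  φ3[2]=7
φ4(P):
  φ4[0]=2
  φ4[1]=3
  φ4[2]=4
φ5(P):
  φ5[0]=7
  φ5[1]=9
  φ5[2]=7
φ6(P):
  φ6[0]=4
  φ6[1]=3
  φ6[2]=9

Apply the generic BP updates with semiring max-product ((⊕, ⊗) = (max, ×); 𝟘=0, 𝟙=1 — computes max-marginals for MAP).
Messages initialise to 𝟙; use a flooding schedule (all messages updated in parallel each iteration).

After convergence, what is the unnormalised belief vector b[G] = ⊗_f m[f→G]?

b[G] = [123480, 71442, 42336]

init: all messages = 𝟙 over 3 values
r1 m[φ0→P] = [6, 8, 5]
r1 m[φ0→G] = [8, 7, 5]
r1 m[φ1→D] = [9, 9, 9]
r1 m[φ1→G] = [9, 9, 8]
r1 m[φ2→P] = [2, 2, 2]
r1 m[φ3→D] = [4, 1, 7]
r1 m[φ4→P] = [2, 3, 4]
r1 m[φ5→P] = [7, 9, 7]
r1 m[φ6→P] = [4, 3, 9]
r1 m[P→φ0] = [1, 1, 1]
r1 m[P→φ2] = [1, 1, 1]
r1 m[P→φ4] = [1, 1, 1]
r1 m[P→φ5] = [1, 1, 1]
r1 m[P→φ6] = [1, 1, 1]
r1 m[D→φ1] = [1, 1, 1]
r1 m[D→φ3] = [1, 1, 1]
r1 m[G→φ0] = [1, 1, 1]
r1 m[G→φ1] = [1, 1, 1]
r2 m[φ0→P] = [6, 8, 5]
r2 m[φ0→G] = [8, 7, 5]
r2 m[φ1→D] = [9, 9, 9]
r2 m[φ1→G] = [9, 9, 8]
r2 m[φ2→P] = [2, 2, 2]
r2 m[φ3→D] = [4, 1, 7]
r2 m[φ4→P] = [2, 3, 4]
r2 m[φ5→P] = [7, 9, 7]
r2 m[φ6→P] = [4, 3, 9]
r2 m[P→φ0] = [112, 162, 504]
r2 m[P→φ2] = [336, 648, 1260]
r2 m[P→φ4] = [336, 432, 630]
r2 m[P→φ5] = [96, 144, 360]
r2 m[P→φ6] = [168, 432, 280]
r2 m[D→φ1] = [4, 1, 7]
r2 m[D→φ3] = [9, 9, 9]
r2 m[G→φ0] = [9, 9, 8]
r2 m[G→φ1] = [8, 7, 5]
r3 m[φ0→P] = [54, 72, 45]
r3 m[φ0→G] = [2520, 1134, 1008]
r3 m[φ1→D] = [72, 72, 63]
r3 m[φ1→G] = [49, 63, 42]
r3 m[φ2→P] = [2, 2, 2]
r3 m[φ3→D] = [4, 1, 7]
r3 m[φ4→P] = [2, 3, 4]
r3 m[φ5→P] = [7, 9, 7]
r3 m[φ6→P] = [4, 3, 9]
r3 m[P→φ0] = [112, 162, 504]
r3 m[P→φ2] = [336, 648, 1260]
r3 m[P→φ4] = [336, 432, 630]
r3 m[P→φ5] = [96, 144, 360]
r3 m[P→φ6] = [168, 432, 280]
r3 m[D→φ1] = [4, 1, 7]
r3 m[D→φ3] = [9, 9, 9]
r3 m[G→φ0] = [9, 9, 8]
r3 m[G→φ1] = [8, 7, 5]
r4 m[φ0→P] = [54, 72, 45]
r4 m[φ0→G] = [2520, 1134, 1008]
r4 m[φ1→D] = [72, 72, 63]
r4 m[φ1→G] = [49, 63, 42]
r4 m[φ2→P] = [2, 2, 2]
r4 m[φ3→D] = [4, 1, 7]
r4 m[φ4→P] = [2, 3, 4]
r4 m[φ5→P] = [7, 9, 7]
r4 m[φ6→P] = [4, 3, 9]
r4 m[P→φ0] = [112, 162, 504]
r4 m[P→φ2] = [3024, 5832, 11340]
r4 m[P→φ4] = [3024, 3888, 5670]
r4 m[P→φ5] = [864, 1296, 3240]
r4 m[P→φ6] = [1512, 3888, 2520]
r4 m[D→φ1] = [4, 1, 7]
r4 m[D→φ3] = [72, 72, 63]
r4 m[G→φ0] = [49, 63, 42]
r4 m[G→φ1] = [2520, 1134, 1008]
r5 m[φ0→P] = [378, 441, 245]
r5 m[φ0→G] = [2520, 1134, 1008]
r5 m[φ1→D] = [22680, 22680, 17640]
r5 m[φ1→G] = [49, 63, 42]
r5 m[φ2→P] = [2, 2, 2]
r5 m[φ3→D] = [4, 1, 7]
r5 m[φ4→P] = [2, 3, 4]
r5 m[φ5→P] = [7, 9, 7]
r5 m[φ6→P] = [4, 3, 9]
r5 m[P→φ0] = [112, 162, 504]
r5 m[P→φ2] = [3024, 5832, 11340]
r5 m[P→φ4] = [3024, 3888, 5670]
r5 m[P→φ5] = [864, 1296, 3240]
r5 m[P→φ6] = [1512, 3888, 2520]
r5 m[D→φ1] = [4, 1, 7]
r5 m[D→φ3] = [72, 72, 63]
r5 m[G→φ0] = [49, 63, 42]
r5 m[G→φ1] = [2520, 1134, 1008]
r6 m[φ0→P] = [378, 441, 245]
r6 m[φ0→G] = [2520, 1134, 1008]
r6 m[φ1→D] = [22680, 22680, 17640]
r6 m[φ1→G] = [49, 63, 42]
r6 m[φ2→P] = [2, 2, 2]
r6 m[φ3→D] = [4, 1, 7]
r6 m[φ4→P] = [2, 3, 4]
r6 m[φ5→P] = [7, 9, 7]
r6 m[φ6→P] = [4, 3, 9]
r6 m[P→φ0] = [112, 162, 504]
r6 m[P→φ2] = [21168, 35721, 61740]
r6 m[P→φ4] = [21168, 23814, 30870]
r6 m[P→φ5] = [6048, 7938, 17640]
r6 m[P→φ6] = [10584, 23814, 13720]
r6 m[D→φ1] = [4, 1, 7]
r6 m[D→φ3] = [22680, 22680, 17640]
r6 m[G→φ0] = [49, 63, 42]
r6 m[G→φ1] = [2520, 1134, 1008]
r7 m[φ0→P] = [378, 441, 245]
r7 m[φ0→G] = [2520, 1134, 1008]
r7 m[φ1→D] = [22680, 22680, 17640]
r7 m[φ1→G] = [49, 63, 42]
r7 m[φ2→P] = [2, 2, 2]
r7 m[φ3→D] = [4, 1, 7]
r7 m[φ4→P] = [2, 3, 4]
r7 m[φ5→P] = [7, 9, 7]
r7 m[φ6→P] = [4, 3, 9]
r7 m[P→φ0] = [112, 162, 504]
r7 m[P→φ2] = [21168, 35721, 61740]
r7 m[P→φ4] = [21168, 23814, 30870]
r7 m[P→φ5] = [6048, 7938, 17640]
r7 m[P→φ6] = [10584, 23814, 13720]
r7 m[D→φ1] = [4, 1, 7]
r7 m[D→φ3] = [22680, 22680, 17640]
r7 m[G→φ0] = [49, 63, 42]
r7 m[G→φ1] = [2520, 1134, 1008]
fixed point reached at round 7
b[G] = ⊗ incoming = [123480, 71442, 42336]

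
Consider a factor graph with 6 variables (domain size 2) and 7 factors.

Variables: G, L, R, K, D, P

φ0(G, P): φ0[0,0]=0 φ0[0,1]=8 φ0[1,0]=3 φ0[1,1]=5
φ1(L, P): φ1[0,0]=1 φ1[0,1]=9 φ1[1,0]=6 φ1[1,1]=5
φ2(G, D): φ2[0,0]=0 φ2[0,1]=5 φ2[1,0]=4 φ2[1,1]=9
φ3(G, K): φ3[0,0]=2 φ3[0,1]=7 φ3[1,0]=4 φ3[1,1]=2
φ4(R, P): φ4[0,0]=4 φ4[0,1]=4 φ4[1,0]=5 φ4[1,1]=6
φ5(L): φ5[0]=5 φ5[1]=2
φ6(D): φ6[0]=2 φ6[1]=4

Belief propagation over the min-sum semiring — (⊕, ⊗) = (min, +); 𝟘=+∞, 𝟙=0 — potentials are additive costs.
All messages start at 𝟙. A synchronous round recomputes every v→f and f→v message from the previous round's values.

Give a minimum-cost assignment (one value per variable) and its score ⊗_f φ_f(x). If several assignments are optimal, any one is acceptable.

init: all messages = 𝟙 over 2 values
r1 m[φ0→G] = [0, 3]
r1 m[φ0→P] = [0, 5]
r1 m[φ1→L] = [1, 5]
r1 m[φ1→P] = [1, 5]
r1 m[φ2→G] = [0, 4]
r1 m[φ2→D] = [0, 5]
r1 m[φ3→G] = [2, 2]
r1 m[φ3→K] = [2, 2]
r1 m[φ4→R] = [4, 5]
r1 m[φ4→P] = [4, 4]
r1 m[φ5→L] = [5, 2]
r1 m[φ6→D] = [2, 4]
r1 m[G→φ0] = [0, 0]
r1 m[G→φ2] = [0, 0]
r1 m[G→φ3] = [0, 0]
r1 m[L→φ1] = [0, 0]
r1 m[L→φ5] = [0, 0]
r1 m[R→φ4] = [0, 0]
r1 m[K→φ3] = [0, 0]
r1 m[D→φ2] = [0, 0]
r1 m[D→φ6] = [0, 0]
r1 m[P→φ0] = [0, 0]
r1 m[P→φ1] = [0, 0]
r1 m[P→φ4] = [0, 0]
r2 m[φ0→G] = [0, 3]
r2 m[φ0→P] = [0, 5]
r2 m[φ1→L] = [1, 5]
r2 m[φ1→P] = [1, 5]
r2 m[φ2→G] = [0, 4]
r2 m[φ2→D] = [0, 5]
r2 m[φ3→G] = [2, 2]
r2 m[φ3→K] = [2, 2]
r2 m[φ4→R] = [4, 5]
r2 m[φ4→P] = [4, 4]
r2 m[φ5→L] = [5, 2]
r2 m[φ6→D] = [2, 4]
r2 m[G→φ0] = [2, 6]
r2 m[G→φ2] = [2, 5]
r2 m[G→φ3] = [0, 7]
r2 m[L→φ1] = [5, 2]
r2 m[L→φ5] = [1, 5]
r2 m[R→φ4] = [0, 0]
r2 m[K→φ3] = [0, 0]
r2 m[D→φ2] = [2, 4]
r2 m[D→φ6] = [0, 5]
r2 m[P→φ0] = [5, 9]
r2 m[P→φ1] = [4, 9]
r2 m[P→φ4] = [1, 10]
r3 m[φ0→G] = [5, 8]
r3 m[φ0→P] = [2, 10]
r3 m[φ1→L] = [5, 10]
r3 m[φ1→P] = [6, 7]
r3 m[φ2→G] = [2, 6]
r3 m[φ2→D] = [2, 7]
r3 m[φ3→G] = [2, 2]
r3 m[φ3→K] = [2, 7]
r3 m[φ4→R] = [5, 6]
r3 m[φ4→P] = [4, 4]
r3 m[φ5→L] = [5, 2]
r3 m[φ6→D] = [2, 4]
r3 m[G→φ0] = [2, 6]
r3 m[G→φ2] = [2, 5]
r3 m[G→φ3] = [0, 7]
r3 m[L→φ1] = [5, 2]
r3 m[L→φ5] = [1, 5]
r3 m[R→φ4] = [0, 0]
r3 m[K→φ3] = [0, 0]
r3 m[D→φ2] = [2, 4]
r3 m[D→φ6] = [0, 5]
r3 m[P→φ0] = [5, 9]
r3 m[P→φ1] = [4, 9]
r3 m[P→φ4] = [1, 10]
r4 m[φ0→G] = [5, 8]
r4 m[φ0→P] = [2, 10]
r4 m[φ1→L] = [5, 10]
r4 m[φ1→P] = [6, 7]
r4 m[φ2→G] = [2, 6]
r4 m[φ2→D] = [2, 7]
r4 m[φ3→G] = [2, 2]
r4 m[φ3→K] = [2, 7]
r4 m[φ4→R] = [5, 6]
r4 m[φ4→P] = [4, 4]
r4 m[φ5→L] = [5, 2]
r4 m[φ6→D] = [2, 4]
r4 m[G→φ0] = [4, 8]
r4 m[G→φ2] = [7, 10]
r4 m[G→φ3] = [7, 14]
r4 m[L→φ1] = [5, 2]
r4 m[L→φ5] = [5, 10]
r4 m[R→φ4] = [0, 0]
r4 m[K→φ3] = [0, 0]
r4 m[D→φ2] = [2, 4]
r4 m[D→φ6] = [2, 7]
r4 m[P→φ0] = [10, 11]
r4 m[P→φ1] = [6, 14]
r4 m[P→φ4] = [8, 17]
r5 m[φ0→G] = [10, 13]
r5 m[φ0→P] = [4, 12]
r5 m[φ1→L] = [7, 12]
r5 m[φ1→P] = [6, 7]
r5 m[φ2→G] = [2, 6]
r5 m[φ2→D] = [7, 12]
r5 m[φ3→G] = [2, 2]
r5 m[φ3→K] = [9, 14]
r5 m[φ4→R] = [12, 13]
r5 m[φ4→P] = [4, 4]
r5 m[φ5→L] = [5, 2]
r5 m[φ6→D] = [2, 4]
r5 m[G→φ0] = [4, 8]
r5 m[G→φ2] = [7, 10]
r5 m[G→φ3] = [7, 14]
r5 m[L→φ1] = [5, 2]
r5 m[L→φ5] = [5, 10]
r5 m[R→φ4] = [0, 0]
r5 m[K→φ3] = [0, 0]
r5 m[D→φ2] = [2, 4]
r5 m[D→φ6] = [2, 7]
r5 m[P→φ0] = [10, 11]
r5 m[P→φ1] = [6, 14]
r5 m[P→φ4] = [8, 17]
r6 m[φ0→G] = [10, 13]
r6 m[φ0→P] = [4, 12]
r6 m[φ1→L] = [7, 12]
r6 m[φ1→P] = [6, 7]
r6 m[φ2→G] = [2, 6]
r6 m[φ2→D] = [7, 12]
r6 m[φ3→G] = [2, 2]
r6 m[φ3→K] = [9, 14]
r6 m[φ4→R] = [12, 13]
r6 m[φ4→P] = [4, 4]
r6 m[φ5→L] = [5, 2]
r6 m[φ6→D] = [2, 4]
r6 m[G→φ0] = [4, 8]
r6 m[G→φ2] = [12, 15]
r6 m[G→φ3] = [12, 19]
r6 m[L→φ1] = [5, 2]
r6 m[L→φ5] = [7, 12]
r6 m[R→φ4] = [0, 0]
r6 m[K→φ3] = [0, 0]
r6 m[D→φ2] = [2, 4]
r6 m[D→φ6] = [7, 12]
r6 m[P→φ0] = [10, 11]
r6 m[P→φ1] = [8, 16]
r6 m[P→φ4] = [10, 19]
r7 m[φ0→G] = [10, 13]
r7 m[φ0→P] = [4, 12]
r7 m[φ1→L] = [9, 14]
r7 m[φ1→P] = [6, 7]
r7 m[φ2→G] = [2, 6]
r7 m[φ2→D] = [12, 17]
r7 m[φ3→G] = [2, 2]
r7 m[φ3→K] = [14, 19]
r7 m[φ4→R] = [14, 15]
r7 m[φ4→P] = [4, 4]
r7 m[φ5→L] = [5, 2]
r7 m[φ6→D] = [2, 4]
r7 m[G→φ0] = [4, 8]
r7 m[G→φ2] = [12, 15]
r7 m[G→φ3] = [12, 19]
r7 m[L→φ1] = [5, 2]
r7 m[L→φ5] = [7, 12]
r7 m[R→φ4] = [0, 0]
r7 m[K→φ3] = [0, 0]
r7 m[D→φ2] = [2, 4]
r7 m[D→φ6] = [7, 12]
r7 m[P→φ0] = [10, 11]
r7 m[P→φ1] = [8, 16]
r7 m[P→φ4] = [10, 19]
r8 m[φ0→G] = [10, 13]
r8 m[φ0→P] = [4, 12]
r8 m[φ1→L] = [9, 14]
r8 m[φ1→P] = [6, 7]
r8 m[φ2→G] = [2, 6]
r8 m[φ2→D] = [12, 17]
r8 m[φ3→G] = [2, 2]
r8 m[φ3→K] = [14, 19]
r8 m[φ4→R] = [14, 15]
r8 m[φ4→P] = [4, 4]
r8 m[φ5→L] = [5, 2]
r8 m[φ6→D] = [2, 4]
r8 m[G→φ0] = [4, 8]
r8 m[G→φ2] = [12, 15]
r8 m[G→φ3] = [12, 19]
r8 m[L→φ1] = [5, 2]
r8 m[L→φ5] = [9, 14]
r8 m[R→φ4] = [0, 0]
r8 m[K→φ3] = [0, 0]
r8 m[D→φ2] = [2, 4]
r8 m[D→φ6] = [12, 17]
r8 m[P→φ0] = [10, 11]
r8 m[P→φ1] = [8, 16]
r8 m[P→φ4] = [10, 19]
r9 m[φ0→G] = [10, 13]
r9 m[φ0→P] = [4, 12]
r9 m[φ1→L] = [9, 14]
r9 m[φ1→P] = [6, 7]
r9 m[φ2→G] = [2, 6]
r9 m[φ2→D] = [12, 17]
r9 m[φ3→G] = [2, 2]
r9 m[φ3→K] = [14, 19]
r9 m[φ4→R] = [14, 15]
r9 m[φ4→P] = [4, 4]
r9 m[φ5→L] = [5, 2]
r9 m[φ6→D] = [2, 4]
r9 m[G→φ0] = [4, 8]
r9 m[G→φ2] = [12, 15]
r9 m[G→φ3] = [12, 19]
r9 m[L→φ1] = [5, 2]
r9 m[L→φ5] = [9, 14]
r9 m[R→φ4] = [0, 0]
r9 m[K→φ3] = [0, 0]
r9 m[D→φ2] = [2, 4]
r9 m[D→φ6] = [12, 17]
r9 m[P→φ0] = [10, 11]
r9 m[P→φ1] = [8, 16]
r9 m[P→φ4] = [10, 19]
fixed point reached at round 9
traceback from G: (G=0, L=0, R=0, K=0, D=0, P=0), score=14

assignment: (G=0, L=0, R=0, K=0, D=0, P=0); score = 14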